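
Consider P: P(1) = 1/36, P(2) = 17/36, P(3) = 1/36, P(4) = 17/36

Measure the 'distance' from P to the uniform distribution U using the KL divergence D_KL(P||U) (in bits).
0.6905 bits

U(i) = 1/4 for all i

D_KL(P||U) = Σ P(x) log₂(P(x) / (1/4))
           = Σ P(x) log₂(P(x)) + log₂(4)
           = log₂(4) - H(P)

H(P) = -Σ P(x) log₂(P(x)):
  -P(1)·log₂(P(1)) = -(1/36)·log₂(1/36) = 0.14361
  -P(2)·log₂(P(2)) = -(17/36)·log₂(17/36) = 0.51116
  -P(3)·log₂(P(3)) = -(1/36)·log₂(1/36) = 0.14361
  -P(4)·log₂(P(4)) = -(17/36)·log₂(17/36) = 0.51116
H(P) = 0.14361 + 0.51116 + 0.14361 + 0.51116 = 1.30954 bits

log₂(4) = 2.00000 bits

D_KL(P||U) = 2.00000 - 1.30954 = 0.69046 ≈ 0.6905 bits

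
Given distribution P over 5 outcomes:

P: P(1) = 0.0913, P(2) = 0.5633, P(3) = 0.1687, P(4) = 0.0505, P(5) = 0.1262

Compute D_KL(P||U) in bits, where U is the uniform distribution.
0.5127 bits

U(i) = 1/5 for all i

D_KL(P||U) = Σ P(x) log₂(P(x) / (1/5))
           = Σ P(x) log₂(P(x)) + log₂(5)
           = log₂(5) - H(P)

H(P) = -Σ P(x) log₂(P(x)):
  -P(1)·log₂(P(1)) = -(0.0913)·log₂(0.0913) = 0.31528
  -P(2)·log₂(P(2)) = -(0.5633)·log₂(0.5633) = 0.46643
  -P(3)·log₂(P(3)) = -(0.1687)·log₂(0.1687) = 0.43313
  -P(4)·log₂(P(4)) = -(0.0505)·log₂(0.0505) = 0.21753
  -P(5)·log₂(P(5)) = -(0.1262)·log₂(0.1262) = 0.37686
H(P) = 0.31528 + 0.46643 + 0.43313 + 0.21753 + 0.37686 = 1.80923 bits

log₂(5) = 2.32193 bits

D_KL(P||U) = 2.32193 - 1.80923 = 0.51270 ≈ 0.5127 bits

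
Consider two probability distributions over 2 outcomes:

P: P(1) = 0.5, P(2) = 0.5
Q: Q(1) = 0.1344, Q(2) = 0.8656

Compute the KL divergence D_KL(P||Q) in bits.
0.5518 bits

D_KL(P||Q) = Σ P(x) log₂(P(x)/Q(x))

Computing term by term:
  P(1)·log₂(P(1)/Q(1)) = 0.5·log₂(0.5/0.1344) = 0.94770
  P(2)·log₂(P(2)/Q(2)) = 0.5·log₂(0.5/0.8656) = -0.39589

D_KL(P||Q) = 0.94770 - 0.39589 = 0.55181 ≈ 0.5518 bits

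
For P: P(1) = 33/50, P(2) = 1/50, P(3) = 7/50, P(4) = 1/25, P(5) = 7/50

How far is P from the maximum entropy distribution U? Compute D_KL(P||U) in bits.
0.8334 bits

U(i) = 1/5 for all i

D_KL(P||U) = Σ P(x) log₂(P(x) / (1/5))
           = Σ P(x) log₂(P(x)) + log₂(5)
           = log₂(5) - H(P)

H(P) = -Σ P(x) log₂(P(x)):
  -P(1)·log₂(P(1)) = -(33/50)·log₂(33/50) = 0.39564
  -P(2)·log₂(P(2)) = -(1/50)·log₂(1/50) = 0.11288
  -P(3)·log₂(P(3)) = -(7/50)·log₂(7/50) = 0.39711
  -P(4)·log₂(P(4)) = -(1/25)·log₂(1/25) = 0.18575
  -P(5)·log₂(P(5)) = -(7/50)·log₂(7/50) = 0.39711
H(P) = 0.39564 + 0.11288 + 0.39711 + 0.18575 + 0.39711 = 1.48849 bits

log₂(5) = 2.32193 bits

D_KL(P||U) = 2.32193 - 1.48849 = 0.83344 ≈ 0.8334 bits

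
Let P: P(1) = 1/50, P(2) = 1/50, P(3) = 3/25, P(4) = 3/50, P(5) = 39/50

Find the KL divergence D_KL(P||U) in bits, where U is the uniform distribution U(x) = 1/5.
1.2060 bits

U(i) = 1/5 for all i

D_KL(P||U) = Σ P(x) log₂(P(x) / (1/5))
           = Σ P(x) log₂(P(x)) + log₂(5)
           = log₂(5) - H(P)

H(P) = -Σ P(x) log₂(P(x)):
  -P(1)·log₂(P(1)) = -(1/50)·log₂(1/50) = 0.11288
  -P(2)·log₂(P(2)) = -(1/50)·log₂(1/50) = 0.11288
  -P(3)·log₂(P(3)) = -(3/25)·log₂(3/25) = 0.36707
  -P(4)·log₂(P(4)) = -(3/50)·log₂(3/50) = 0.24353
  -P(5)·log₂(P(5)) = -(39/50)·log₂(39/50) = 0.27959
H(P) = 0.11288 + 0.11288 + 0.36707 + 0.24353 + 0.27959 = 1.11595 bits

log₂(5) = 2.32193 bits

D_KL(P||U) = 2.32193 - 1.11595 = 1.20598 ≈ 1.2060 bits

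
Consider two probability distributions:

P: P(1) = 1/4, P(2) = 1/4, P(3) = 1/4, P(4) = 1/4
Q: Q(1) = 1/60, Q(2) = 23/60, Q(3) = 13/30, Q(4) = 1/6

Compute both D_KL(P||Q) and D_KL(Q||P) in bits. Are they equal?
D_KL(P||Q) = 0.7704 bits, D_KL(Q||P) = 0.4177 bits. No, they are not equal.

D_KL(P||Q) = Σ P(x) log₂(P(x)/Q(x))

Computing term by term:
  P(1)·log₂(P(1)/Q(1)) = (1/4)·log₂((1/4)/(1/60)) = 0.97672
  P(2)·log₂(P(2)/Q(2)) = (1/4)·log₂((1/4)/(23/60)) = -0.15417
  P(3)·log₂(P(3)/Q(3)) = (1/4)·log₂((1/4)/(13/30)) = -0.19839
  P(4)·log₂(P(4)/Q(4)) = (1/4)·log₂((1/4)/(1/6)) = 0.14624

D_KL(P||Q) = 0.97672 - 0.15417 - 0.19839 + 0.14624 = 0.77040 ≈ 0.7704 bits

D_KL(Q||P) = Σ Q(x) log₂(Q(x)/P(x))

Computing term by term:
  Q(1)·log₂(Q(1)/P(1)) = (1/60)·log₂((1/60)/(1/4)) = -0.06511
  Q(2)·log₂(Q(2)/P(2)) = (23/60)·log₂((23/60)/(1/4)) = 0.23639
  Q(3)·log₂(Q(3)/P(3)) = (13/30)·log₂((13/30)/(1/4)) = 0.34387
  Q(4)·log₂(Q(4)/P(4)) = (1/6)·log₂((1/6)/(1/4)) = -0.09749

D_KL(Q||P) = -0.06511 + 0.23639 + 0.34387 - 0.09749 = 0.41766 ≈ 0.4177 bits

These are NOT equal (difference: 0.3527 bits). KL divergence is asymmetric: D_KL(P||Q) ≠ D_KL(Q||P) in general.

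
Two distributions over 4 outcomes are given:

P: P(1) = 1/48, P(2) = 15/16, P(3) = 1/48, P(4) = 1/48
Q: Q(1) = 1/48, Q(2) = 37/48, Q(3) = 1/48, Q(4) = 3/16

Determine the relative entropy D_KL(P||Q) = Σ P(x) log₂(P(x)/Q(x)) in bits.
0.1987 bits

D_KL(P||Q) = Σ P(x) log₂(P(x)/Q(x))

Computing term by term:
  P(1)·log₂(P(1)/Q(1)) = (1/48)·log₂((1/48)/(1/48)) = 0.00000
  P(2)·log₂(P(2)/Q(2)) = (15/16)·log₂((15/16)/(37/48)) = 0.26475
  P(3)·log₂(P(3)/Q(3)) = (1/48)·log₂((1/48)/(1/48)) = 0.00000
  P(4)·log₂(P(4)/Q(4)) = (1/48)·log₂((1/48)/(3/16)) = -0.06604

D_KL(P||Q) = 0.00000 + 0.26475 + 0.00000 - 0.06604 = 0.19871 ≈ 0.1987 bits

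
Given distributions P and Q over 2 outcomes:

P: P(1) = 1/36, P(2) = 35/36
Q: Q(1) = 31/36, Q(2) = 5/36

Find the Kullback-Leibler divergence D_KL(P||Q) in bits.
2.5918 bits

D_KL(P||Q) = Σ P(x) log₂(P(x)/Q(x))

Computing term by term:
  P(1)·log₂(P(1)/Q(1)) = (1/36)·log₂((1/36)/(31/36)) = -0.13762
  P(2)·log₂(P(2)/Q(2)) = (35/36)·log₂((35/36)/(5/36)) = 2.72937

D_KL(P||Q) = -0.13762 + 2.72937 = 2.59175 ≈ 2.5918 bits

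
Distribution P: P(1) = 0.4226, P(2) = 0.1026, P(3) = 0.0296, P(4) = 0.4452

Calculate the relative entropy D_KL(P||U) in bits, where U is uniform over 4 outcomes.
0.4678 bits

U(i) = 1/4 for all i

D_KL(P||U) = Σ P(x) log₂(P(x) / (1/4))
           = Σ P(x) log₂(P(x)) + log₂(4)
           = log₂(4) - H(P)

H(P) = -Σ P(x) log₂(P(x)):
  -P(1)·log₂(P(1)) = -(0.4226)·log₂(0.4226) = 0.52514
  -P(2)·log₂(P(2)) = -(0.1026)·log₂(0.1026) = 0.33703
  -P(3)·log₂(P(3)) = -(0.0296)·log₂(0.0296) = 0.15032
  -P(4)·log₂(P(4)) = -(0.4452)·log₂(0.4452) = 0.51976
H(P) = 0.52514 + 0.33703 + 0.15032 + 0.51976 = 1.53225 bits

log₂(4) = 2.00000 bits

D_KL(P||U) = 2.00000 - 1.53225 = 0.46775 ≈ 0.4678 bits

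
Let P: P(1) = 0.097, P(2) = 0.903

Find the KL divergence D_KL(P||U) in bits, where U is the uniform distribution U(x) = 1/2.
0.5406 bits

U(i) = 1/2 for all i

D_KL(P||U) = Σ P(x) log₂(P(x) / (1/2))
           = Σ P(x) log₂(P(x)) + log₂(2)
           = log₂(2) - H(P)

H(P) = -Σ P(x) log₂(P(x)):
  -P(1)·log₂(P(1)) = -(0.097)·log₂(0.097) = 0.32649
  -P(2)·log₂(P(2)) = -(0.903)·log₂(0.903) = 0.13292
H(P) = 0.32649 + 0.13292 = 0.45941 bits

log₂(2) = 1.00000 bits

D_KL(P||U) = 1.00000 - 0.45941 = 0.54059 ≈ 0.5406 bits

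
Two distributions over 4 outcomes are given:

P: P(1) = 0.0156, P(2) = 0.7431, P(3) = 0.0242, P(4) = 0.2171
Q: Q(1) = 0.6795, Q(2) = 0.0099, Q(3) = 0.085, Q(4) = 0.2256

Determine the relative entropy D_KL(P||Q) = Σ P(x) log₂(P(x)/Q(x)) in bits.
4.4887 bits

D_KL(P||Q) = Σ P(x) log₂(P(x)/Q(x))

Computing term by term:
  P(1)·log₂(P(1)/Q(1)) = 0.0156·log₂(0.0156/0.6795) = -0.08494
  P(2)·log₂(P(2)/Q(2)) = 0.7431·log₂(0.7431/0.0099) = 4.62950
  P(3)·log₂(P(3)/Q(3)) = 0.0242·log₂(0.0242/0.085) = -0.04386
  P(4)·log₂(P(4)/Q(4)) = 0.2171·log₂(0.2171/0.2256) = -0.01203

D_KL(P||Q) = -0.08494 + 4.62950 - 0.04386 - 0.01203 = 4.48867 ≈ 4.4887 bits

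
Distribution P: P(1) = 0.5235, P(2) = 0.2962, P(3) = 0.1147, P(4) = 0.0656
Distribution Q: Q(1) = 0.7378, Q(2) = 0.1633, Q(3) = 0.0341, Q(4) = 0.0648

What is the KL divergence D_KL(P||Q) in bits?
0.1972 bits

D_KL(P||Q) = Σ P(x) log₂(P(x)/Q(x))

Computing term by term:
  P(1)·log₂(P(1)/Q(1)) = 0.5235·log₂(0.5235/0.7378) = -0.25915
  P(2)·log₂(P(2)/Q(2)) = 0.2962·log₂(0.2962/0.1633) = 0.25445
  P(3)·log₂(P(3)/Q(3)) = 0.1147·log₂(0.1147/0.0341) = 0.20073
  P(4)·log₂(P(4)/Q(4)) = 0.0656·log₂(0.0656/0.0648) = 0.00116

D_KL(P||Q) = -0.25915 + 0.25445 + 0.20073 + 0.00116 = 0.19719 ≈ 0.1972 bits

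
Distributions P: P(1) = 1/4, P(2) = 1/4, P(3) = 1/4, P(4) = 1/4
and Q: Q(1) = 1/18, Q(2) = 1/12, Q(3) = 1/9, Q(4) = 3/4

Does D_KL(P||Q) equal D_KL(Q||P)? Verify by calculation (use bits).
D_KL(P||Q) = 0.8350 bits, D_KL(Q||P) = 0.8061 bits. No — D_KL(P||Q) ≠ D_KL(Q||P) for this pair.

D_KL(P||Q) = Σ P(x) log₂(P(x)/Q(x))

Computing term by term:
  P(1)·log₂(P(1)/Q(1)) = (1/4)·log₂((1/4)/(1/18)) = 0.54248
  P(2)·log₂(P(2)/Q(2)) = (1/4)·log₂((1/4)/(1/12)) = 0.39624
  P(3)·log₂(P(3)/Q(3)) = (1/4)·log₂((1/4)/(1/9)) = 0.29248
  P(4)·log₂(P(4)/Q(4)) = (1/4)·log₂((1/4)/(3/4)) = -0.39624

D_KL(P||Q) = 0.54248 + 0.39624 + 0.29248 - 0.39624 = 0.83496 ≈ 0.8350 bits

D_KL(Q||P) = Σ Q(x) log₂(Q(x)/P(x))

Computing term by term:
  Q(1)·log₂(Q(1)/P(1)) = (1/18)·log₂((1/18)/(1/4)) = -0.12055
  Q(2)·log₂(Q(2)/P(2)) = (1/12)·log₂((1/12)/(1/4)) = -0.13208
  Q(3)·log₂(Q(3)/P(3)) = (1/9)·log₂((1/9)/(1/4)) = -0.12999
  Q(4)·log₂(Q(4)/P(4)) = (3/4)·log₂((3/4)/(1/4)) = 1.18872

D_KL(Q||P) = -0.12055 - 0.13208 - 0.12999 + 1.18872 = 0.80610 ≈ 0.8061 bits

These are NOT equal (difference: 0.0289 bits). KL divergence is asymmetric: D_KL(P||Q) ≠ D_KL(Q||P) in general.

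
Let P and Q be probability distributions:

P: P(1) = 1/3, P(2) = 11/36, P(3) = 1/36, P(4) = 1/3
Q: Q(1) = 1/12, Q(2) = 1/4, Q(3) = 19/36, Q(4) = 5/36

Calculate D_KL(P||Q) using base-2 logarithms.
1.0581 bits

D_KL(P||Q) = Σ P(x) log₂(P(x)/Q(x))

Computing term by term:
  P(1)·log₂(P(1)/Q(1)) = (1/3)·log₂((1/3)/(1/12)) = 0.66667
  P(2)·log₂(P(2)/Q(2)) = (11/36)·log₂((11/36)/(1/4)) = 0.08846
  P(3)·log₂(P(3)/Q(3)) = (1/36)·log₂((1/36)/(19/36)) = -0.11800
  P(4)·log₂(P(4)/Q(4)) = (1/3)·log₂((1/3)/(5/36)) = 0.42101

D_KL(P||Q) = 0.66667 + 0.08846 - 0.11800 + 0.42101 = 1.05814 ≈ 1.0581 bits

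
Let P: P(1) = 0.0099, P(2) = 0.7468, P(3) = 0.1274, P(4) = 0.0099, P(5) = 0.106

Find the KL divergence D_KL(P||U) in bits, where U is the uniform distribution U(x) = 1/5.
1.1536 bits

U(i) = 1/5 for all i

D_KL(P||U) = Σ P(x) log₂(P(x) / (1/5))
           = Σ P(x) log₂(P(x)) + log₂(5)
           = log₂(5) - H(P)

H(P) = -Σ P(x) log₂(P(x)):
  -P(1)·log₂(P(1)) = -(0.0099)·log₂(0.0099) = 0.06592
  -P(2)·log₂(P(2)) = -(0.7468)·log₂(0.7468) = 0.31456
  -P(3)·log₂(P(3)) = -(0.1274)·log₂(0.1274) = 0.37870
  -P(4)·log₂(P(4)) = -(0.0099)·log₂(0.0099) = 0.06592
  -P(5)·log₂(P(5)) = -(0.106)·log₂(0.106) = 0.34321
H(P) = 0.06592 + 0.31456 + 0.37870 + 0.06592 + 0.34321 = 1.16831 bits

log₂(5) = 2.32193 bits

D_KL(P||U) = 2.32193 - 1.16831 = 1.15362 ≈ 1.1536 bits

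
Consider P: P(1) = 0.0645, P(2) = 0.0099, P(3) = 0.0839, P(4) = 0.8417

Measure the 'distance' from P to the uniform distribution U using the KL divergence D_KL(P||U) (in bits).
1.1698 bits

U(i) = 1/4 for all i

D_KL(P||U) = Σ P(x) log₂(P(x) / (1/4))
           = Σ P(x) log₂(P(x)) + log₂(4)
           = log₂(4) - H(P)

H(P) = -Σ P(x) log₂(P(x)):
  -P(1)·log₂(P(1)) = -(0.0645)·log₂(0.0645) = 0.25507
  -P(2)·log₂(P(2)) = -(0.0099)·log₂(0.0099) = 0.06592
  -P(3)·log₂(P(3)) = -(0.0839)·log₂(0.0839) = 0.29996
  -P(4)·log₂(P(4)) = -(0.8417)·log₂(0.8417) = 0.20927
H(P) = 0.25507 + 0.06592 + 0.29996 + 0.20927 = 0.83022 bits

log₂(4) = 2.00000 bits

D_KL(P||U) = 2.00000 - 0.83022 = 1.16978 ≈ 1.1698 bits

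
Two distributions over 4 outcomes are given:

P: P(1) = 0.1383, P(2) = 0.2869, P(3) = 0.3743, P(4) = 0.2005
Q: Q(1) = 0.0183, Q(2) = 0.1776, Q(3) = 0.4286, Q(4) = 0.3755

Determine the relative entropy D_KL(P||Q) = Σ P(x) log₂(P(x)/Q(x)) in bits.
0.3474 bits

D_KL(P||Q) = Σ P(x) log₂(P(x)/Q(x))

Computing term by term:
  P(1)·log₂(P(1)/Q(1)) = 0.1383·log₂(0.1383/0.0183) = 0.40354
  P(2)·log₂(P(2)/Q(2)) = 0.2869·log₂(0.2869/0.1776) = 0.19851
  P(3)·log₂(P(3)/Q(3)) = 0.3743·log₂(0.3743/0.4286) = -0.07315
  P(4)·log₂(P(4)/Q(4)) = 0.2005·log₂(0.2005/0.3755) = -0.18149

D_KL(P||Q) = 0.40354 + 0.19851 - 0.07315 - 0.18149 = 0.34741 ≈ 0.3474 bits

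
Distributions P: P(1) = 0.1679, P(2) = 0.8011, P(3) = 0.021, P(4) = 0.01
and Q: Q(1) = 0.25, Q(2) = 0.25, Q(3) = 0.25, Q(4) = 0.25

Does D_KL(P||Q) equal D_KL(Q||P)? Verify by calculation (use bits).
D_KL(P||Q) = 1.1280 bits, D_KL(Q||P) = 1.7779 bits. No — D_KL(P||Q) ≠ D_KL(Q||P) for this pair.

D_KL(P||Q) = Σ P(x) log₂(P(x)/Q(x))

Computing term by term:
  P(1)·log₂(P(1)/Q(1)) = 0.1679·log₂(0.1679/0.25) = -0.09643
  P(2)·log₂(P(2)/Q(2)) = 0.8011·log₂(0.8011/0.25) = 1.34589
  P(3)·log₂(P(3)/Q(3)) = 0.021·log₂(0.021/0.25) = -0.07504
  P(4)·log₂(P(4)/Q(4)) = 0.01·log₂(0.01/0.25) = -0.04644

D_KL(P||Q) = -0.09643 + 1.34589 - 0.07504 - 0.04644 = 1.12798 ≈ 1.1280 bits

D_KL(Q||P) = Σ Q(x) log₂(Q(x)/P(x))

Computing term by term:
  Q(1)·log₂(Q(1)/P(1)) = 0.25·log₂(0.25/0.1679) = 0.14358
  Q(2)·log₂(Q(2)/P(2)) = 0.25·log₂(0.25/0.8011) = -0.42001
  Q(3)·log₂(Q(3)/P(3)) = 0.25·log₂(0.25/0.021) = 0.89337
  Q(4)·log₂(Q(4)/P(4)) = 0.25·log₂(0.25/0.01) = 1.16096

D_KL(Q||P) = 0.14358 - 0.42001 + 0.89337 + 1.16096 = 1.77790 ≈ 1.7779 bits

These are NOT equal (difference: 0.6499 bits). KL divergence is asymmetric: D_KL(P||Q) ≠ D_KL(Q||P) in general.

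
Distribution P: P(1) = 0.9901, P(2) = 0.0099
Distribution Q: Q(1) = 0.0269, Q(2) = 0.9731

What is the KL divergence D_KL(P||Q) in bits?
5.0849 bits

D_KL(P||Q) = Σ P(x) log₂(P(x)/Q(x))

Computing term by term:
  P(1)·log₂(P(1)/Q(1)) = 0.9901·log₂(0.9901/0.0269) = 5.15040
  P(2)·log₂(P(2)/Q(2)) = 0.0099·log₂(0.0099/0.9731) = -0.06553

D_KL(P||Q) = 5.15040 - 0.06553 = 5.08487 ≈ 5.0849 bits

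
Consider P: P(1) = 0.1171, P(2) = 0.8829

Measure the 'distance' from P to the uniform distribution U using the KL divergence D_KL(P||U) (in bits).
0.4790 bits

U(i) = 1/2 for all i

D_KL(P||U) = Σ P(x) log₂(P(x) / (1/2))
           = Σ P(x) log₂(P(x)) + log₂(2)
           = log₂(2) - H(P)

H(P) = -Σ P(x) log₂(P(x)):
  -P(1)·log₂(P(1)) = -(0.1171)·log₂(0.1171) = 0.36233
  -P(2)·log₂(P(2)) = -(0.8829)·log₂(0.8829) = 0.15864
H(P) = 0.36233 + 0.15864 = 0.52097 bits

log₂(2) = 1.00000 bits

D_KL(P||U) = 1.00000 - 0.52097 = 0.47903 ≈ 0.4790 bits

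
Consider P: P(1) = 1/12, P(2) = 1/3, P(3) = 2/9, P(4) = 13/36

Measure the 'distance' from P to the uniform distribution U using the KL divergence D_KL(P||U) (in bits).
0.1601 bits

U(i) = 1/4 for all i

D_KL(P||U) = Σ P(x) log₂(P(x) / (1/4))
           = Σ P(x) log₂(P(x)) + log₂(4)
           = log₂(4) - H(P)

H(P) = -Σ P(x) log₂(P(x)):
  -P(1)·log₂(P(1)) = -(1/12)·log₂(1/12) = 0.29875
  -P(2)·log₂(P(2)) = -(1/3)·log₂(1/3) = 0.52832
  -P(3)·log₂(P(3)) = -(2/9)·log₂(2/9) = 0.48221
  -P(4)·log₂(P(4)) = -(13/36)·log₂(13/36) = 0.53065
H(P) = 0.29875 + 0.52832 + 0.48221 + 0.53065 = 1.83993 bits

log₂(4) = 2.00000 bits

D_KL(P||U) = 2.00000 - 1.83993 = 0.16007 ≈ 0.1601 bits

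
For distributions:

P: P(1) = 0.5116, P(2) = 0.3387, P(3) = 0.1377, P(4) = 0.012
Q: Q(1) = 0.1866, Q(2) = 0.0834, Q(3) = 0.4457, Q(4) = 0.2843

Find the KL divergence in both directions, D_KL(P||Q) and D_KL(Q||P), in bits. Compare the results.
D_KL(P||Q) = 1.1411 bits, D_KL(Q||P) = 1.6133 bits. D_KL(Q||P) is larger than D_KL(P||Q) by 0.4722 bits; the two directions differ.

D_KL(P||Q) = Σ P(x) log₂(P(x)/Q(x))

Computing term by term:
  P(1)·log₂(P(1)/Q(1)) = 0.5116·log₂(0.5116/0.1866) = 0.74441
  P(2)·log₂(P(2)/Q(2)) = 0.3387·log₂(0.3387/0.0834) = 0.68481
  P(3)·log₂(P(3)/Q(3)) = 0.1377·log₂(0.1377/0.4457) = -0.23334
  P(4)·log₂(P(4)/Q(4)) = 0.012·log₂(0.012/0.2843) = -0.05480

D_KL(P||Q) = 0.74441 + 0.68481 - 0.23334 - 0.05480 = 1.14108 ≈ 1.1411 bits

D_KL(Q||P) = Σ Q(x) log₂(Q(x)/P(x))

Computing term by term:
  Q(1)·log₂(Q(1)/P(1)) = 0.1866·log₂(0.1866/0.5116) = -0.27152
  Q(2)·log₂(Q(2)/P(2)) = 0.0834·log₂(0.0834/0.3387) = -0.16863
  Q(3)·log₂(Q(3)/P(3)) = 0.4457·log₂(0.4457/0.1377) = 0.75526
  Q(4)·log₂(Q(4)/P(4)) = 0.2843·log₂(0.2843/0.012) = 1.29820

D_KL(Q||P) = -0.27152 - 0.16863 + 0.75526 + 1.29820 = 1.61331 ≈ 1.6133 bits

These are NOT equal (difference: 0.4722 bits). KL divergence is asymmetric: D_KL(P||Q) ≠ D_KL(Q||P) in general.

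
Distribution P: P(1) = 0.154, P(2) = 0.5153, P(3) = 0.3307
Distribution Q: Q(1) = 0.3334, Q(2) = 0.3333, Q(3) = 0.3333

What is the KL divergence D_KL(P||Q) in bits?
0.1486 bits

D_KL(P||Q) = Σ P(x) log₂(P(x)/Q(x))

Computing term by term:
  P(1)·log₂(P(1)/Q(1)) = 0.154·log₂(0.154/0.3334) = -0.17161
  P(2)·log₂(P(2)/Q(2)) = 0.5153·log₂(0.5153/0.3333) = 0.32391
  P(3)·log₂(P(3)/Q(3)) = 0.3307·log₂(0.3307/0.3333) = -0.00374

D_KL(P||Q) = -0.17161 + 0.32391 - 0.00374 = 0.14856 ≈ 0.1486 bits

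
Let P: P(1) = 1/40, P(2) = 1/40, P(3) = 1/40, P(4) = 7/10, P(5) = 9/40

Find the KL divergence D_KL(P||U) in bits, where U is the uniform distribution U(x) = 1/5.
1.0784 bits

U(i) = 1/5 for all i

D_KL(P||U) = Σ P(x) log₂(P(x) / (1/5))
           = Σ P(x) log₂(P(x)) + log₂(5)
           = log₂(5) - H(P)

H(P) = -Σ P(x) log₂(P(x)):
  -P(1)·log₂(P(1)) = -(1/40)·log₂(1/40) = 0.13305
  -P(2)·log₂(P(2)) = -(1/40)·log₂(1/40) = 0.13305
  -P(3)·log₂(P(3)) = -(1/40)·log₂(1/40) = 0.13305
  -P(4)·log₂(P(4)) = -(7/10)·log₂(7/10) = 0.36020
  -P(5)·log₂(P(5)) = -(9/40)·log₂(9/40) = 0.48420
H(P) = 0.13305 + 0.13305 + 0.13305 + 0.36020 + 0.48420 = 1.24355 bits

log₂(5) = 2.32193 bits

D_KL(P||U) = 2.32193 - 1.24355 = 1.07838 ≈ 1.0784 bits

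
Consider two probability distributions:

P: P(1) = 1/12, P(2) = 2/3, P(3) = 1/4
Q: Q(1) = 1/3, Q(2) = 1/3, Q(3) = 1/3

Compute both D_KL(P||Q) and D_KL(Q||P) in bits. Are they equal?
D_KL(P||Q) = 0.3962 bits, D_KL(Q||P) = 0.4717 bits. No, they are not equal.

D_KL(P||Q) = Σ P(x) log₂(P(x)/Q(x))

Computing term by term:
  P(1)·log₂(P(1)/Q(1)) = (1/12)·log₂((1/12)/(1/3)) = -0.16667
  P(2)·log₂(P(2)/Q(2)) = (2/3)·log₂((2/3)/(1/3)) = 0.66667
  P(3)·log₂(P(3)/Q(3)) = (1/4)·log₂((1/4)/(1/3)) = -0.10376

D_KL(P||Q) = -0.16667 + 0.66667 - 0.10376 = 0.39624 ≈ 0.3962 bits

D_KL(Q||P) = Σ Q(x) log₂(Q(x)/P(x))

Computing term by term:
  Q(1)·log₂(Q(1)/P(1)) = (1/3)·log₂((1/3)/(1/12)) = 0.66667
  Q(2)·log₂(Q(2)/P(2)) = (1/3)·log₂((1/3)/(2/3)) = -0.33333
  Q(3)·log₂(Q(3)/P(3)) = (1/3)·log₂((1/3)/(1/4)) = 0.13835

D_KL(Q||P) = 0.66667 - 0.33333 + 0.13835 = 0.47169 ≈ 0.4717 bits

These are NOT equal (difference: 0.0755 bits). KL divergence is asymmetric: D_KL(P||Q) ≠ D_KL(Q||P) in general.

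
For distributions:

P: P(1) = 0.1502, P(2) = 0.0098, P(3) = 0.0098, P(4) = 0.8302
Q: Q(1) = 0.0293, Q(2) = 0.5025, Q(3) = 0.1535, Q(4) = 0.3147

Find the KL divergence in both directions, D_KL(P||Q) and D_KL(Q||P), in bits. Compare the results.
D_KL(P||Q) = 1.4214 bits, D_KL(Q||P) = 2.9541 bits. D_KL(Q||P) is larger than D_KL(P||Q) by 1.5327 bits; the two directions differ.

D_KL(P||Q) = Σ P(x) log₂(P(x)/Q(x))

Computing term by term:
  P(1)·log₂(P(1)/Q(1)) = 0.1502·log₂(0.1502/0.0293) = 0.35416
  P(2)·log₂(P(2)/Q(2)) = 0.0098·log₂(0.0098/0.5025) = -0.05567
  P(3)·log₂(P(3)/Q(3)) = 0.0098·log₂(0.0098/0.1535) = -0.03890
  P(4)·log₂(P(4)/Q(4)) = 0.8302·log₂(0.8302/0.3147) = 1.16185

D_KL(P||Q) = 0.35416 - 0.05567 - 0.03890 + 1.16185 = 1.42144 ≈ 1.4214 bits

D_KL(Q||P) = Σ Q(x) log₂(Q(x)/P(x))

Computing term by term:
  Q(1)·log₂(Q(1)/P(1)) = 0.0293·log₂(0.0293/0.1502) = -0.06909
  Q(2)·log₂(Q(2)/P(2)) = 0.5025·log₂(0.5025/0.0098) = 2.85430
  Q(3)·log₂(Q(3)/P(3)) = 0.1535·log₂(0.1535/0.0098) = 0.60929
  Q(4)·log₂(Q(4)/P(4)) = 0.3147·log₂(0.3147/0.8302) = -0.44042

D_KL(Q||P) = -0.06909 + 2.85430 + 0.60929 - 0.44042 = 2.95408 ≈ 2.9541 bits

These are NOT equal (difference: 1.5327 bits). KL divergence is asymmetric: D_KL(P||Q) ≠ D_KL(Q||P) in general.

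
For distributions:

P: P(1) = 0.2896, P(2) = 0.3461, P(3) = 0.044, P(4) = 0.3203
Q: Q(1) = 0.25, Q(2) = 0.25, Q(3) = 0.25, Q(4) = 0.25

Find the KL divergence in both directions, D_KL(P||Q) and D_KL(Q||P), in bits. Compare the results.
D_KL(P||Q) = 0.2281 bits, D_KL(Q||P) = 0.3669 bits. D_KL(Q||P) is larger than D_KL(P||Q) by 0.1388 bits; the two directions differ.

D_KL(P||Q) = Σ P(x) log₂(P(x)/Q(x))

Computing term by term:
  P(1)·log₂(P(1)/Q(1)) = 0.2896·log₂(0.2896/0.25) = 0.06143
  P(2)·log₂(P(2)/Q(2)) = 0.3461·log₂(0.3461/0.25) = 0.16241
  P(3)·log₂(P(3)/Q(3)) = 0.044·log₂(0.044/0.25) = -0.11028
  P(4)·log₂(P(4)/Q(4)) = 0.3203·log₂(0.3203/0.25) = 0.11451

D_KL(P||Q) = 0.06143 + 0.16241 - 0.11028 + 0.11451 = 0.22807 ≈ 0.2281 bits

D_KL(Q||P) = Σ Q(x) log₂(Q(x)/P(x))

Computing term by term:
  Q(1)·log₂(Q(1)/P(1)) = 0.25·log₂(0.25/0.2896) = -0.05303
  Q(2)·log₂(Q(2)/P(2)) = 0.25·log₂(0.25/0.3461) = -0.11732
  Q(3)·log₂(Q(3)/P(3)) = 0.25·log₂(0.25/0.044) = 0.62659
  Q(4)·log₂(Q(4)/P(4)) = 0.25·log₂(0.25/0.3203) = -0.08937

D_KL(Q||P) = -0.05303 - 0.11732 + 0.62659 - 0.08937 = 0.36687 ≈ 0.3669 bits

These are NOT equal (difference: 0.1388 bits). KL divergence is asymmetric: D_KL(P||Q) ≠ D_KL(Q||P) in general.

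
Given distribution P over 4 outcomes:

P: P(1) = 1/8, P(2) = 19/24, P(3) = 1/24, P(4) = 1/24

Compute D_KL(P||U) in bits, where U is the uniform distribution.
0.9761 bits

U(i) = 1/4 for all i

D_KL(P||U) = Σ P(x) log₂(P(x) / (1/4))
           = Σ P(x) log₂(P(x)) + log₂(4)
           = log₂(4) - H(P)

H(P) = -Σ P(x) log₂(P(x)):
  -P(1)·log₂(P(1)) = -(1/8)·log₂(1/8) = 0.37500
  -P(2)·log₂(P(2)) = -(19/24)·log₂(19/24) = 0.26682
  -P(3)·log₂(P(3)) = -(1/24)·log₂(1/24) = 0.19104
  -P(4)·log₂(P(4)) = -(1/24)·log₂(1/24) = 0.19104
H(P) = 0.37500 + 0.26682 + 0.19104 + 0.19104 = 1.02390 bits

log₂(4) = 2.00000 bits

D_KL(P||U) = 2.00000 - 1.02390 = 0.97610 ≈ 0.9761 bits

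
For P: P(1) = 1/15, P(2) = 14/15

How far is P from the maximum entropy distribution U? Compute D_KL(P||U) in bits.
0.6466 bits

U(i) = 1/2 for all i

D_KL(P||U) = Σ P(x) log₂(P(x) / (1/2))
           = Σ P(x) log₂(P(x)) + log₂(2)
           = log₂(2) - H(P)

H(P) = -Σ P(x) log₂(P(x)):
  -P(1)·log₂(P(1)) = -(1/15)·log₂(1/15) = 0.26046
  -P(2)·log₂(P(2)) = -(14/15)·log₂(14/15) = 0.09290
H(P) = 0.26046 + 0.09290 = 0.35336 bits

log₂(2) = 1.00000 bits

D_KL(P||U) = 1.00000 - 0.35336 = 0.64664 ≈ 0.6466 bits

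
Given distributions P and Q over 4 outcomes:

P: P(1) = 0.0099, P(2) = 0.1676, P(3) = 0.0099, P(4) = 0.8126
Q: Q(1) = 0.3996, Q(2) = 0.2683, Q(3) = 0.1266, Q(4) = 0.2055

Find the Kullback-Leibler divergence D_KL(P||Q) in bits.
1.4087 bits

D_KL(P||Q) = Σ P(x) log₂(P(x)/Q(x))

Computing term by term:
  P(1)·log₂(P(1)/Q(1)) = 0.0099·log₂(0.0099/0.3996) = -0.05282
  P(2)·log₂(P(2)/Q(2)) = 0.1676·log₂(0.1676/0.2683) = -0.11377
  P(3)·log₂(P(3)/Q(3)) = 0.0099·log₂(0.0099/0.1266) = -0.03640
  P(4)·log₂(P(4)/Q(4)) = 0.8126·log₂(0.8126/0.2055) = 1.61172

D_KL(P||Q) = -0.05282 - 0.11377 - 0.03640 + 1.61172 = 1.40873 ≈ 1.4087 bits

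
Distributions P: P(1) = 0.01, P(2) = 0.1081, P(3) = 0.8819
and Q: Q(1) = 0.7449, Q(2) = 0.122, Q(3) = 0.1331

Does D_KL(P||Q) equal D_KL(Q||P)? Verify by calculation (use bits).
D_KL(P||Q) = 2.3249 bits, D_KL(Q||P) = 4.2907 bits. No — D_KL(P||Q) ≠ D_KL(Q||P) for this pair.

D_KL(P||Q) = Σ P(x) log₂(P(x)/Q(x))

Computing term by term:
  P(1)·log₂(P(1)/Q(1)) = 0.01·log₂(0.01/0.7449) = -0.06219
  P(2)·log₂(P(2)/Q(2)) = 0.1081·log₂(0.1081/0.122) = -0.01887
  P(3)·log₂(P(3)/Q(3)) = 0.8819·log₂(0.8819/0.1331) = 2.40592

D_KL(P||Q) = -0.06219 - 0.01887 + 2.40592 = 2.32486 ≈ 2.3249 bits

D_KL(Q||P) = Σ Q(x) log₂(Q(x)/P(x))

Computing term by term:
  Q(1)·log₂(Q(1)/P(1)) = 0.7449·log₂(0.7449/0.01) = 4.63251
  Q(2)·log₂(Q(2)/P(2)) = 0.122·log₂(0.122/0.1081) = 0.02129
  Q(3)·log₂(Q(3)/P(3)) = 0.1331·log₂(0.1331/0.8819) = -0.36311

D_KL(Q||P) = 4.63251 + 0.02129 - 0.36311 = 4.29069 ≈ 4.2907 bits

These are NOT equal (difference: 1.9658 bits). KL divergence is asymmetric: D_KL(P||Q) ≠ D_KL(Q||P) in general.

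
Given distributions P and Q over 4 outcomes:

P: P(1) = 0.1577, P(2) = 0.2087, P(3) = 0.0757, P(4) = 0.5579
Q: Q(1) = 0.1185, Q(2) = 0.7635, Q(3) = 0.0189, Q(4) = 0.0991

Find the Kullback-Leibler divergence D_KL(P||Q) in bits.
1.2169 bits

D_KL(P||Q) = Σ P(x) log₂(P(x)/Q(x))

Computing term by term:
  P(1)·log₂(P(1)/Q(1)) = 0.1577·log₂(0.1577/0.1185) = 0.06502
  P(2)·log₂(P(2)/Q(2)) = 0.2087·log₂(0.2087/0.7635) = -0.39052
  P(3)·log₂(P(3)/Q(3)) = 0.0757·log₂(0.0757/0.0189) = 0.15154
  P(4)·log₂(P(4)/Q(4)) = 0.5579·log₂(0.5579/0.0991) = 1.39087

D_KL(P||Q) = 0.06502 - 0.39052 + 0.15154 + 1.39087 = 1.21691 ≈ 1.2169 bits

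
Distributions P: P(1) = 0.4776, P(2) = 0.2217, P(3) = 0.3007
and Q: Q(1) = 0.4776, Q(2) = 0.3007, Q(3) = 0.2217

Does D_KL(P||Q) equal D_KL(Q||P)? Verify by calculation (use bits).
D_KL(P||Q) = 0.0347 bits, D_KL(Q||P) = 0.0347 bits. Yes — for this pair D_KL(P||Q) = D_KL(Q||P).

D_KL(P||Q) = Σ P(x) log₂(P(x)/Q(x))

Computing term by term:
  P(1)·log₂(P(1)/Q(1)) = 0.4776·log₂(0.4776/0.4776) = 0.00000
  P(2)·log₂(P(2)/Q(2)) = 0.2217·log₂(0.2217/0.3007) = -0.09749
  P(3)·log₂(P(3)/Q(3)) = 0.3007·log₂(0.3007/0.2217) = 0.13222

D_KL(P||Q) = 0.00000 - 0.09749 + 0.13222 = 0.03473 ≈ 0.0347 bits

D_KL(Q||P) = Σ Q(x) log₂(Q(x)/P(x))

Computing term by term:
  Q(1)·log₂(Q(1)/P(1)) = 0.4776·log₂(0.4776/0.4776) = 0.00000
  Q(2)·log₂(Q(2)/P(2)) = 0.3007·log₂(0.3007/0.2217) = 0.13222
  Q(3)·log₂(Q(3)/P(3)) = 0.2217·log₂(0.2217/0.3007) = -0.09749

D_KL(Q||P) = 0.00000 + 0.13222 - 0.09749 = 0.03473 ≈ 0.0347 bits

These ARE equal here. Q is P with outcomes relabeled (Q(2) = P(3), Q(3) = P(2)) by a relabeling that is its own inverse, so the two sums contain exactly the same terms in a different order. This is a special case — KL divergence is not symmetric in general: D_KL(P||Q) ≠ D_KL(Q||P) for most P, Q.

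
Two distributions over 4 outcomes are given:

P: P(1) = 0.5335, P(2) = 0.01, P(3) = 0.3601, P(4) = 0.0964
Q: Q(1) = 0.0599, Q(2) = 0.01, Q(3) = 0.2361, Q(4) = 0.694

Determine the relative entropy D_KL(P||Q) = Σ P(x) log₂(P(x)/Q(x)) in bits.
1.6279 bits

D_KL(P||Q) = Σ P(x) log₂(P(x)/Q(x))

Computing term by term:
  P(1)·log₂(P(1)/Q(1)) = 0.5335·log₂(0.5335/0.0599) = 1.68312
  P(2)·log₂(P(2)/Q(2)) = 0.01·log₂(0.01/0.01) = 0.00000
  P(3)·log₂(P(3)/Q(3)) = 0.3601·log₂(0.3601/0.2361) = 0.21930
  P(4)·log₂(P(4)/Q(4)) = 0.0964·log₂(0.0964/0.694) = -0.27453

D_KL(P||Q) = 1.68312 + 0.00000 + 0.21930 - 0.27453 = 1.62789 ≈ 1.6279 bits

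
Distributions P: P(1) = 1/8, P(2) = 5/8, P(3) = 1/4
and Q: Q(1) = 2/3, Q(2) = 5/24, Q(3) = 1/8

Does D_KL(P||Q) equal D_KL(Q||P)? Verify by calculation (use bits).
D_KL(P||Q) = 0.9387 bits, D_KL(Q||P) = 1.1548 bits. No — D_KL(P||Q) ≠ D_KL(Q||P) for this pair.

D_KL(P||Q) = Σ P(x) log₂(P(x)/Q(x))

Computing term by term:
  P(1)·log₂(P(1)/Q(1)) = (1/8)·log₂((1/8)/(2/3)) = -0.30188
  P(2)·log₂(P(2)/Q(2)) = (5/8)·log₂((5/8)/(5/24)) = 0.99060
  P(3)·log₂(P(3)/Q(3)) = (1/4)·log₂((1/4)/(1/8)) = 0.25000

D_KL(P||Q) = -0.30188 + 0.99060 + 0.25000 = 0.93872 ≈ 0.9387 bits

D_KL(Q||P) = Σ Q(x) log₂(Q(x)/P(x))

Computing term by term:
  Q(1)·log₂(Q(1)/P(1)) = (2/3)·log₂((2/3)/(1/8)) = 1.61002
  Q(2)·log₂(Q(2)/P(2)) = (5/24)·log₂((5/24)/(5/8)) = -0.33020
  Q(3)·log₂(Q(3)/P(3)) = (1/8)·log₂((1/8)/(1/4)) = -0.12500

D_KL(Q||P) = 1.61002 - 0.33020 - 0.12500 = 1.15482 ≈ 1.1548 bits

These are NOT equal (difference: 0.2161 bits). KL divergence is asymmetric: D_KL(P||Q) ≠ D_KL(Q||P) in general.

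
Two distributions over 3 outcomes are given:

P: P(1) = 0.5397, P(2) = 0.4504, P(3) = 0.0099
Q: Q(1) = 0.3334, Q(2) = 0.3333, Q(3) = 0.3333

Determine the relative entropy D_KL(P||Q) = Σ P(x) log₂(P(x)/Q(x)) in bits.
0.5205 bits

D_KL(P||Q) = Σ P(x) log₂(P(x)/Q(x))

Computing term by term:
  P(1)·log₂(P(1)/Q(1)) = 0.5397·log₂(0.5397/0.3334) = 0.37504
  P(2)·log₂(P(2)/Q(2)) = 0.4504·log₂(0.4504/0.3333) = 0.19565
  P(3)·log₂(P(3)/Q(3)) = 0.0099·log₂(0.0099/0.3333) = -0.05023

D_KL(P||Q) = 0.37504 + 0.19565 - 0.05023 = 0.52046 ≈ 0.5205 bits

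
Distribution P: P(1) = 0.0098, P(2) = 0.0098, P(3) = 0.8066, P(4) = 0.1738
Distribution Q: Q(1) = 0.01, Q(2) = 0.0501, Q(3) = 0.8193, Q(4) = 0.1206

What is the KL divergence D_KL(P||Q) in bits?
0.0501 bits

D_KL(P||Q) = Σ P(x) log₂(P(x)/Q(x))

Computing term by term:
  P(1)·log₂(P(1)/Q(1)) = 0.0098·log₂(0.0098/0.01) = -0.00029
  P(2)·log₂(P(2)/Q(2)) = 0.0098·log₂(0.0098/0.0501) = -0.02307
  P(3)·log₂(P(3)/Q(3)) = 0.8066·log₂(0.8066/0.8193) = -0.01818
  P(4)·log₂(P(4)/Q(4)) = 0.1738·log₂(0.1738/0.1206) = 0.09163

D_KL(P||Q) = -0.00029 - 0.02307 - 0.01818 + 0.09163 = 0.05009 ≈ 0.0501 bits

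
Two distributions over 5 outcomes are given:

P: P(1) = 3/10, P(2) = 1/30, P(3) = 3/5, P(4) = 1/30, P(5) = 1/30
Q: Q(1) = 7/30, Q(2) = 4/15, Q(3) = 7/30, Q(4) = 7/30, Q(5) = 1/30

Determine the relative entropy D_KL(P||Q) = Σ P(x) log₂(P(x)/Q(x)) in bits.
0.7327 bits

D_KL(P||Q) = Σ P(x) log₂(P(x)/Q(x))

Computing term by term:
  P(1)·log₂(P(1)/Q(1)) = (3/10)·log₂((3/10)/(7/30)) = 0.10877
  P(2)·log₂(P(2)/Q(2)) = (1/30)·log₂((1/30)/(4/15)) = -0.10000
  P(3)·log₂(P(3)/Q(3)) = (3/5)·log₂((3/5)/(7/30)) = 0.81754
  P(4)·log₂(P(4)/Q(4)) = (1/30)·log₂((1/30)/(7/30)) = -0.09358
  P(5)·log₂(P(5)/Q(5)) = (1/30)·log₂((1/30)/(1/30)) = 0.00000

D_KL(P||Q) = 0.10877 - 0.10000 + 0.81754 - 0.09358 + 0.00000 = 0.73273 ≈ 0.7327 bits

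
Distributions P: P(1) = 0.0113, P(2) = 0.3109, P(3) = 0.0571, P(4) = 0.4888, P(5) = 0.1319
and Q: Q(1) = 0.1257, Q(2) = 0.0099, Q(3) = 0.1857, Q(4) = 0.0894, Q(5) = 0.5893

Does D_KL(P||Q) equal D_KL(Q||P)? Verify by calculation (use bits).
D_KL(P||Q) = 2.3228 bits, D_KL(Q||P) = 1.7571 bits. No — D_KL(P||Q) ≠ D_KL(Q||P) for this pair.

D_KL(P||Q) = Σ P(x) log₂(P(x)/Q(x))

Computing term by term:
  P(1)·log₂(P(1)/Q(1)) = 0.0113·log₂(0.0113/0.1257) = -0.03927
  P(2)·log₂(P(2)/Q(2)) = 0.3109·log₂(0.3109/0.0099) = 1.54607
  P(3)·log₂(P(3)/Q(3)) = 0.0571·log₂(0.0571/0.1857) = -0.09715
  P(4)·log₂(P(4)/Q(4)) = 0.4888·log₂(0.4888/0.0894) = 1.19800
  P(5)·log₂(P(5)/Q(5)) = 0.1319·log₂(0.1319/0.5893) = -0.28485

D_KL(P||Q) = -0.03927 + 1.54607 - 0.09715 + 1.19800 - 0.28485 = 2.32280 ≈ 2.3228 bits

D_KL(Q||P) = Σ Q(x) log₂(Q(x)/P(x))

Computing term by term:
  Q(1)·log₂(Q(1)/P(1)) = 0.1257·log₂(0.1257/0.0113) = 0.43688
  Q(2)·log₂(Q(2)/P(2)) = 0.0099·log₂(0.0099/0.3109) = -0.04923
  Q(3)·log₂(Q(3)/P(3)) = 0.1857·log₂(0.1857/0.0571) = 0.31595
  Q(4)·log₂(Q(4)/P(4)) = 0.0894·log₂(0.0894/0.4888) = -0.21911
  Q(5)·log₂(Q(5)/P(5)) = 0.5893·log₂(0.5893/0.1319) = 1.27263

D_KL(Q||P) = 0.43688 - 0.04923 + 0.31595 - 0.21911 + 1.27263 = 1.75712 ≈ 1.7571 bits

These are NOT equal (difference: 0.5657 bits). KL divergence is asymmetric: D_KL(P||Q) ≠ D_KL(Q||P) in general.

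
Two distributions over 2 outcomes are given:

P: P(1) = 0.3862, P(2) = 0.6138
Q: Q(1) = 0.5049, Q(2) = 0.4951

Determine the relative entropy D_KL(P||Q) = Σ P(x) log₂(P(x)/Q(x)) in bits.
0.0410 bits

D_KL(P||Q) = Σ P(x) log₂(P(x)/Q(x))

Computing term by term:
  P(1)·log₂(P(1)/Q(1)) = 0.3862·log₂(0.3862/0.5049) = -0.14932
  P(2)·log₂(P(2)/Q(2)) = 0.6138·log₂(0.6138/0.4951) = 0.19031

D_KL(P||Q) = -0.14932 + 0.19031 = 0.04099 ≈ 0.0410 bits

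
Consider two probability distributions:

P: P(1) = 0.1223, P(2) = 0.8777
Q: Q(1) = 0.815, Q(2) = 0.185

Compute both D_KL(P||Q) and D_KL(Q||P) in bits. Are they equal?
D_KL(P||Q) = 1.6368 bits, D_KL(Q||P) = 1.8146 bits. No, they are not equal.

D_KL(P||Q) = Σ P(x) log₂(P(x)/Q(x))

Computing term by term:
  P(1)·log₂(P(1)/Q(1)) = 0.1223·log₂(0.1223/0.815) = -0.33466
  P(2)·log₂(P(2)/Q(2)) = 0.8777·log₂(0.8777/0.185) = 1.97149

D_KL(P||Q) = -0.33466 + 1.97149 = 1.63683 ≈ 1.6368 bits

D_KL(Q||P) = Σ Q(x) log₂(Q(x)/P(x))

Computing term by term:
  Q(1)·log₂(Q(1)/P(1)) = 0.815·log₂(0.815/0.1223) = 2.23015
  Q(2)·log₂(Q(2)/P(2)) = 0.185·log₂(0.185/0.8777) = -0.41555

D_KL(Q||P) = 2.23015 - 0.41555 = 1.81460 ≈ 1.8146 bits

These are NOT equal (difference: 0.1778 bits). KL divergence is asymmetric: D_KL(P||Q) ≠ D_KL(Q||P) in general.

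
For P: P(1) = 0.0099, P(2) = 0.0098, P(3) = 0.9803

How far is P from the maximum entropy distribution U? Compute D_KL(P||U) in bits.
1.4255 bits

U(i) = 1/3 for all i

D_KL(P||U) = Σ P(x) log₂(P(x) / (1/3))
           = Σ P(x) log₂(P(x)) + log₂(3)
           = log₂(3) - H(P)

H(P) = -Σ P(x) log₂(P(x)):
  -P(1)·log₂(P(1)) = -(0.0099)·log₂(0.0099) = 0.06592
  -P(2)·log₂(P(2)) = -(0.0098)·log₂(0.0098) = 0.06540
  -P(3)·log₂(P(3)) = -(0.9803)·log₂(0.9803) = 0.02814
H(P) = 0.06592 + 0.06540 + 0.02814 = 0.15946 bits

log₂(3) = 1.58496 bits

D_KL(P||U) = 1.58496 - 0.15946 = 1.42550 ≈ 1.4255 bits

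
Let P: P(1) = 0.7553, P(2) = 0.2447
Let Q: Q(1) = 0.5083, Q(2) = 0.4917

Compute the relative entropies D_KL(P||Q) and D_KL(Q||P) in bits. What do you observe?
D_KL(P||Q) = 0.1852 bits, D_KL(Q||P) = 0.2046 bits. The two directions give different values (D_KL(Q||P) exceeds D_KL(P||Q) by 0.0194 bits): KL divergence is asymmetric.

D_KL(P||Q) = Σ P(x) log₂(P(x)/Q(x))

Computing term by term:
  P(1)·log₂(P(1)/Q(1)) = 0.7553·log₂(0.7553/0.5083) = 0.43156
  P(2)·log₂(P(2)/Q(2)) = 0.2447·log₂(0.2447/0.4917) = -0.24636

D_KL(P||Q) = 0.43156 - 0.24636 = 0.18520 ≈ 0.1852 bits

D_KL(Q||P) = Σ Q(x) log₂(Q(x)/P(x))

Computing term by term:
  Q(1)·log₂(Q(1)/P(1)) = 0.5083·log₂(0.5083/0.7553) = -0.29043
  Q(2)·log₂(Q(2)/P(2)) = 0.4917·log₂(0.4917/0.2447) = 0.49503

D_KL(Q||P) = -0.29043 + 0.49503 = 0.20460 ≈ 0.2046 bits

These are NOT equal (difference: 0.0194 bits). KL divergence is asymmetric: D_KL(P||Q) ≠ D_KL(Q||P) in general.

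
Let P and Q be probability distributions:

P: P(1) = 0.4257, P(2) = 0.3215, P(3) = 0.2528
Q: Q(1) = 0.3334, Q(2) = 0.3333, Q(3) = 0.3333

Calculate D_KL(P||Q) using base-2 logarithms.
0.0326 bits

D_KL(P||Q) = Σ P(x) log₂(P(x)/Q(x))

Computing term by term:
  P(1)·log₂(P(1)/Q(1)) = 0.4257·log₂(0.4257/0.3334) = 0.15009
  P(2)·log₂(P(2)/Q(2)) = 0.3215·log₂(0.3215/0.3333) = -0.01672
  P(3)·log₂(P(3)/Q(3)) = 0.2528·log₂(0.2528/0.3333) = -0.10082

D_KL(P||Q) = 0.15009 - 0.01672 - 0.10082 = 0.03255 ≈ 0.0326 bits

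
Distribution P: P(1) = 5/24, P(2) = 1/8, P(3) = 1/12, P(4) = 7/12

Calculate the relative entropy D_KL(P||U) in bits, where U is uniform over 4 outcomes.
0.4012 bits

U(i) = 1/4 for all i

D_KL(P||U) = Σ P(x) log₂(P(x) / (1/4))
           = Σ P(x) log₂(P(x)) + log₂(4)
           = log₂(4) - H(P)

H(P) = -Σ P(x) log₂(P(x)):
  -P(1)·log₂(P(1)) = -(5/24)·log₂(5/24) = 0.47147
  -P(2)·log₂(P(2)) = -(1/8)·log₂(1/8) = 0.37500
  -P(3)·log₂(P(3)) = -(1/12)·log₂(1/12) = 0.29875
  -P(4)·log₂(P(4)) = -(7/12)·log₂(7/12) = 0.45360
H(P) = 0.47147 + 0.37500 + 0.29875 + 0.45360 = 1.59882 bits

log₂(4) = 2.00000 bits

D_KL(P||U) = 2.00000 - 1.59882 = 0.40118 ≈ 0.4012 bits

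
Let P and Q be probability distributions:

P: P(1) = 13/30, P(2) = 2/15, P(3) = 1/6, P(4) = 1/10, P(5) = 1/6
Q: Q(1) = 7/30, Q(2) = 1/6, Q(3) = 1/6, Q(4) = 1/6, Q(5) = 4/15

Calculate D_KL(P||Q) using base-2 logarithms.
0.1574 bits

D_KL(P||Q) = Σ P(x) log₂(P(x)/Q(x))

Computing term by term:
  P(1)·log₂(P(1)/Q(1)) = (13/30)·log₂((13/30)/(7/30)) = 0.38700
  P(2)·log₂(P(2)/Q(2)) = (2/15)·log₂((2/15)/(1/6)) = -0.04292
  P(3)·log₂(P(3)/Q(3)) = (1/6)·log₂((1/6)/(1/6)) = 0.00000
  P(4)·log₂(P(4)/Q(4)) = (1/10)·log₂((1/10)/(1/6)) = -0.07370
  P(5)·log₂(P(5)/Q(5)) = (1/6)·log₂((1/6)/(4/15)) = -0.11301

D_KL(P||Q) = 0.38700 - 0.04292 + 0.00000 - 0.07370 - 0.11301 = 0.15737 ≈ 0.1574 bits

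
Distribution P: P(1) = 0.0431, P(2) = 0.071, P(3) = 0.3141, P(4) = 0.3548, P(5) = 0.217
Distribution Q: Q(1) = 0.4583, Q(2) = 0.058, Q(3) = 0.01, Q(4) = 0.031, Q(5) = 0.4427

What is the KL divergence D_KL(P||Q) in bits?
2.4603 bits

D_KL(P||Q) = Σ P(x) log₂(P(x)/Q(x))

Computing term by term:
  P(1)·log₂(P(1)/Q(1)) = 0.0431·log₂(0.0431/0.4583) = -0.14699
  P(2)·log₂(P(2)/Q(2)) = 0.071·log₂(0.071/0.058) = 0.02072
  P(3)·log₂(P(3)/Q(3)) = 0.3141·log₂(0.3141/0.01) = 1.56207
  P(4)·log₂(P(4)/Q(4)) = 0.3548·log₂(0.3548/0.031) = 1.24771
  P(5)·log₂(P(5)/Q(5)) = 0.217·log₂(0.217/0.4427) = -0.22321

D_KL(P||Q) = -0.14699 + 0.02072 + 1.56207 + 1.24771 - 0.22321 = 2.46030 ≈ 2.4603 bits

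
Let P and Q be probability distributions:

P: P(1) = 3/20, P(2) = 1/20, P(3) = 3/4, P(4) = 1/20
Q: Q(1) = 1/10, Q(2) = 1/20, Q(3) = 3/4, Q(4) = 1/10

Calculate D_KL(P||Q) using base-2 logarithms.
0.0377 bits

D_KL(P||Q) = Σ P(x) log₂(P(x)/Q(x))

Computing term by term:
  P(1)·log₂(P(1)/Q(1)) = (3/20)·log₂((3/20)/(1/10)) = 0.08774
  P(2)·log₂(P(2)/Q(2)) = (1/20)·log₂((1/20)/(1/20)) = 0.00000
  P(3)·log₂(P(3)/Q(3)) = (3/4)·log₂((3/4)/(3/4)) = 0.00000
  P(4)·log₂(P(4)/Q(4)) = (1/20)·log₂((1/20)/(1/10)) = -0.05000

D_KL(P||Q) = 0.08774 + 0.00000 + 0.00000 - 0.05000 = 0.03774 ≈ 0.0377 bits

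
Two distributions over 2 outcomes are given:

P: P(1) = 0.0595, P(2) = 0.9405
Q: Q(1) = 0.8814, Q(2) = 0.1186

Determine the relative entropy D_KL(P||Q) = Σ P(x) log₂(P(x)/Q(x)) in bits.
2.5782 bits

D_KL(P||Q) = Σ P(x) log₂(P(x)/Q(x))

Computing term by term:
  P(1)·log₂(P(1)/Q(1)) = 0.0595·log₂(0.0595/0.8814) = -0.23139
  P(2)·log₂(P(2)/Q(2)) = 0.9405·log₂(0.9405/0.1186) = 2.80958

D_KL(P||Q) = -0.23139 + 2.80958 = 2.57819 ≈ 2.5782 bits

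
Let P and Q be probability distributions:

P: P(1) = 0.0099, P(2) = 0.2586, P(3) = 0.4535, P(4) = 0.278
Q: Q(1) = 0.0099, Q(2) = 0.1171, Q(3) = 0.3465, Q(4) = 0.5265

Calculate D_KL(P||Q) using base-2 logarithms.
0.2155 bits

D_KL(P||Q) = Σ P(x) log₂(P(x)/Q(x))

Computing term by term:
  P(1)·log₂(P(1)/Q(1)) = 0.0099·log₂(0.0099/0.0099) = 0.00000
  P(2)·log₂(P(2)/Q(2)) = 0.2586·log₂(0.2586/0.1171) = 0.29557
  P(3)·log₂(P(3)/Q(3)) = 0.4535·log₂(0.4535/0.3465) = 0.17607
  P(4)·log₂(P(4)/Q(4)) = 0.278·log₂(0.278/0.5265) = -0.25613

D_KL(P||Q) = 0.00000 + 0.29557 + 0.17607 - 0.25613 = 0.21551 ≈ 0.2155 bits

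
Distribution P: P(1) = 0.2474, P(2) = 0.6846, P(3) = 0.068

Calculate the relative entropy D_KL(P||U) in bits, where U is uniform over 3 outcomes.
0.4485 bits

U(i) = 1/3 for all i

D_KL(P||U) = Σ P(x) log₂(P(x) / (1/3))
           = Σ P(x) log₂(P(x)) + log₂(3)
           = log₂(3) - H(P)

H(P) = -Σ P(x) log₂(P(x)):
  -P(1)·log₂(P(1)) = -(0.2474)·log₂(0.2474) = 0.49853
  -P(2)·log₂(P(2)) = -(0.6846)·log₂(0.6846) = 0.37425
  -P(3)·log₂(P(3)) = -(0.068)·log₂(0.068) = 0.26373
H(P) = 0.49853 + 0.37425 + 0.26373 = 1.13651 bits

log₂(3) = 1.58496 bits

D_KL(P||U) = 1.58496 - 1.13651 = 0.44845 ≈ 0.4485 bits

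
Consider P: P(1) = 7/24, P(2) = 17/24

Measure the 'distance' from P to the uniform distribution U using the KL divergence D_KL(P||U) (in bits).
0.1291 bits

U(i) = 1/2 for all i

D_KL(P||U) = Σ P(x) log₂(P(x) / (1/2))
           = Σ P(x) log₂(P(x)) + log₂(2)
           = log₂(2) - H(P)

H(P) = -Σ P(x) log₂(P(x)):
  -P(1)·log₂(P(1)) = -(7/24)·log₂(7/24) = 0.51847
  -P(2)·log₂(P(2)) = -(17/24)·log₂(17/24) = 0.35240
H(P) = 0.51847 + 0.35240 = 0.87087 bits

log₂(2) = 1.00000 bits

D_KL(P||U) = 1.00000 - 0.87087 = 0.12913 ≈ 0.1291 bits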